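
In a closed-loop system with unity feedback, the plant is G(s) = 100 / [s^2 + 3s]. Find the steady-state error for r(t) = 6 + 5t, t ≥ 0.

0.15

Lowest-order denominator term is 3s, so the open loop has 1 pole at the origin → type 1 system. Taking each input component in turn:
  • 6: tracked with zero error.
  • 5t: e_ss = 5/K_v with K_v=100/3 → 0.15.
Total e_ss = 0.15.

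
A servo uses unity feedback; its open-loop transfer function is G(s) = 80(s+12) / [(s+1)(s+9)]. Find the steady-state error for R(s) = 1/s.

System type = 0 (no poles at s=0).
K_p = lim_{s→0} G(s) = 80·12 / (1·9) = 320/3.
e_ss = 1/(1 + K_p) = 1/(323/3) = 3/323.

3/323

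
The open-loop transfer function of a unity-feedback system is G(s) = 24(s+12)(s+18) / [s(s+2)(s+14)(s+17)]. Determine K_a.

G(s) has one factor of s in the denominator, so the system is type 1.
K_a = lim_{s→0} s^2·G(s) = 0 (the extra factor of s kills the finite limit).

0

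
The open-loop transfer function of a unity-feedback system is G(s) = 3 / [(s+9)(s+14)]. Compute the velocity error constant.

G(s) has no factors of s in the denominator, so the system is type 0.
K_v = lim_{s→0} s·G(s) = 0 (the extra factor of s kills the finite limit).

0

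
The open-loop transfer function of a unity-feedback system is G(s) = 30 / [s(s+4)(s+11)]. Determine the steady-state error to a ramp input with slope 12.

System type = 1 (one pole at s=0).
K_v = lim_{s→0} s·G(s) = 30 / (4·11) = 15/22.
e_ss = 12/K_v = 12/(15/22) = 17.6.

17.6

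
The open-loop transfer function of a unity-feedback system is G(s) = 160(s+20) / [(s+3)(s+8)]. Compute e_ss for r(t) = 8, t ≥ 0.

24/403

G(s) has no factors of s in the denominator, so the system is type 0.
K_p = lim_{s→0} G(s) = 160·20 / (3·8) = 400/3.
e_ss = 8/(1 + K_p) = 8/(403/3) = 24/403.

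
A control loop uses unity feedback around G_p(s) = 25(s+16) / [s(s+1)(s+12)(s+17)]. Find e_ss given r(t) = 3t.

1.53

G_p(s) has one factor of s in the denominator, so the system is type 1.
K_v = lim_{s→0} s·G_p(s) = 25·16 / (1·12·17) = 100/51.
e_ss = 3/K_v = 3/(100/51) = 1.53.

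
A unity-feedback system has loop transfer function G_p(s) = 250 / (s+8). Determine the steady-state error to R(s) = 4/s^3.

infinity

The open loop has no poles at the origin → type 0 system.
For a type-0 system K_a = 0, so e_ss to a parabolic input is unbounded.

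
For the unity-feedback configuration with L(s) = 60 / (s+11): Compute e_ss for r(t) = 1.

L(s) has no factors of s in the denominator, so the system is type 0.
K_p = lim_{s→0} L(s) = 60 / (11) = 60/11.
e_ss = 1/(1 + K_p) = 1/(71/11) = 11/71.

11/71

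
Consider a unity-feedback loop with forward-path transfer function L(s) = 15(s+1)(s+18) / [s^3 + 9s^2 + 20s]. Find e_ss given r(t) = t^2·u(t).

Factoring s from the denominator leaves a polynomial with constant term 20, so the system is type 1.
For a type-1 system K_a = 0, so e_ss to a parabolic input is unbounded.

infinity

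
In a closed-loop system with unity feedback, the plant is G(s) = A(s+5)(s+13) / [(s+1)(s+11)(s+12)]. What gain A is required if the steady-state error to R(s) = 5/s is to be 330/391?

10

System type = 0 (no poles at s=0).
K_p = lim_{s→0} G(s) = A·5·13 / (1·11·12) = (65/132)·A.
e_ss = 5/(1 + K_p) = 330/391 ⇒ 1 + (65/132)·A = 391/66 ⇒ A = 10.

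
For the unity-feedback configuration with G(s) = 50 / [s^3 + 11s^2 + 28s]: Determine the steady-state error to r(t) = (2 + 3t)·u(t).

1.68

Factoring s from the denominator leaves a polynomial with constant term 28, so the system is type 1. Treating each term separately:
  • 2: tracked with zero error.
  • 3t: e_ss = 3/K_v with K_v=25/14 → 1.68.
Total e_ss = 1.68.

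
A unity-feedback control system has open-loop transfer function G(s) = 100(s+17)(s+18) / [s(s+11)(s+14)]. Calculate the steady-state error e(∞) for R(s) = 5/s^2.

The open loop has one pole at the origin → type 1 system.
K_v = lim_{s→0} s·G(s) = 100·17·18 / (11·14) = 15300/77.
e_ss = 5/K_v = 5/(15300/77) = 77/3060.

77/3060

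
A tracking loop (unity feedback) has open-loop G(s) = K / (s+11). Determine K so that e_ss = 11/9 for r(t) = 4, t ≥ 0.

G(s) has no factors of s in the denominator, so the system is type 0.
K_p = lim_{s→0} G(s) = K / (11) = (1/11)·K.
e_ss = 4/(1 + K_p) = 11/9 ⇒ 1 + (1/11)·K = 36/11 ⇒ K = 25.

25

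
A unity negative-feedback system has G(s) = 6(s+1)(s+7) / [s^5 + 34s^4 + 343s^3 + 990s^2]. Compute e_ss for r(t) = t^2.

330/7

Factoring s^2 from the denominator leaves a polynomial with constant term 990, so the system is type 2.
K_a = lim_{s→0} s^2·G(s) = 6·1·7 / 990 = 7/165.
r(t) = t^2 gives R(s) = 2/s^3.
e_ss = 2/K_a = 2/(7/165) = 330/7.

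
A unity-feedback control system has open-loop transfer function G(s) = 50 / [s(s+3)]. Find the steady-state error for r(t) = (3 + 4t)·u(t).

The open loop has one pole at the origin → type 1 system. Treating each term separately:
  • 3: tracked with zero error.
  • 4t: e_ss = 4/K_v with K_v=50/3 → 0.24.
Total e_ss = 0.24.

0.24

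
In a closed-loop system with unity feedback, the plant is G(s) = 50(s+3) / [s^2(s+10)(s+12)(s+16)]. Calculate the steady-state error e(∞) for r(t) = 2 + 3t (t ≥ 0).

0

G(s) has two factors of s in the denominator, so the system is type 2. Taking each input component in turn:
  • 2: tracked with zero error.
  • 3t: tracked with zero error.
Total e_ss = 0.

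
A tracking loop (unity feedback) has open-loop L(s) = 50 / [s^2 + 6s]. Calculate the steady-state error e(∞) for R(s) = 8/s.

0

Lowest-order denominator term is 6s, so the open loop has 1 pole at the origin → type 1 system.
K_p = ∞ for a type-1 system; e_ss to a step is zero.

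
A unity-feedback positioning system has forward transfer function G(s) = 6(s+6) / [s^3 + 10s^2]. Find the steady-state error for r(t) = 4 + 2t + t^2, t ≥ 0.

5/9

Lowest-order denominator term is 10s^2, so the open loop has 2 poles at the origin → type 2 system. Taking each input component in turn:
  • 4: tracked with zero error.
  • 2t: tracked with zero error.
  • t^2: e_ss = 2/K_a with K_a=3.6 → 5/9.
Total e_ss = 5/9.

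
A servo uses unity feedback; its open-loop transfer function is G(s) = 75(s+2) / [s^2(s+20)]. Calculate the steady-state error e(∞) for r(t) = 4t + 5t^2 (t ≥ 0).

The open loop has two poles at the origin → type 2 system. Treating each term separately:
  • 4t: tracked with zero error.
  • 5t^2: e_ss = 10/K_a with K_a=7.5 → 4/3.
Total e_ss = 4/3.

4/3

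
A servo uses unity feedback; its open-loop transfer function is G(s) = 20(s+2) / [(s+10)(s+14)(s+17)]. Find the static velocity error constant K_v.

0

System type = 0 (no poles at s=0).
K_v = lim_{s→0} s·G(s) = 0 (the extra factor of s kills the finite limit).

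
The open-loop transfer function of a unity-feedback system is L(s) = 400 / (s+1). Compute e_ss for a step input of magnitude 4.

L(s) has no factors of s in the denominator, so the system is type 0.
K_p = lim_{s→0} L(s) = 400 / (1) = 400.
e_ss = 4/(1 + K_p) = 4/401.

4/401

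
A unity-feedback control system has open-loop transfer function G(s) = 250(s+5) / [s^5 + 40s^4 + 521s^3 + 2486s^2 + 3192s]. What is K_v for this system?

625/1596

The denominator has no term below 3192s — 1 pole at s=0, type 1.
K_v = lim_{s→0} s·G(s) = 250·5 / 3192 = 625/1596.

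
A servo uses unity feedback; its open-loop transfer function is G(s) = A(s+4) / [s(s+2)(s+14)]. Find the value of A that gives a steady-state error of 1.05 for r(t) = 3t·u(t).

One free integrator in G(s): this is a type 1 system.
K_v = lim_{s→0} s·G(s) = A·4 / (2·14) = (1/7)·A.
e_ss = 3/K_v = 1.05 ⇒ K_v = 20/7 ⇒ A = (20/7)/(1/7) = 20.

20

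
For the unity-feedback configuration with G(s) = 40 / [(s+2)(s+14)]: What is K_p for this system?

System type = 0 (no poles at s=0).
K_p = lim_{s→0} G(s) = 40 / (2·14) = 10/7.

10/7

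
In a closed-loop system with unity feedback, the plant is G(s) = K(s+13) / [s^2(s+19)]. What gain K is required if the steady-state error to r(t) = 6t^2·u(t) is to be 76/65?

15

G(s) has two factors of s in the denominator, so the system is type 2.
K_a = lim_{s→0} s^2·G(s) = K·13 / (19) = (13/19)·K.
e_ss = 12/K_a = 76/65 ⇒ K_a = 195/19 ⇒ K = (195/19)/(13/19) = 15.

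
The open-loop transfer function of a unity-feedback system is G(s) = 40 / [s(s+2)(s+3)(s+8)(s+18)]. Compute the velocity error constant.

One free integrator in G(s): this is a type 1 system.
K_v = lim_{s→0} s·G(s) = 40 / (2·3·8·18) = 5/108.

5/108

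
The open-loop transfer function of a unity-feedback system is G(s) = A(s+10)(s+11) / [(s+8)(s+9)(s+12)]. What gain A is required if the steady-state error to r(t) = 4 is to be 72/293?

120

No free integrators in G(s): this is a type 0 system.
K_p = lim_{s→0} G(s) = A·10·11 / (8·9·12) = (55/432)·A.
e_ss = 4/(1 + K_p) = 72/293 ⇒ 1 + (55/432)·A = 293/18 ⇒ A = 120.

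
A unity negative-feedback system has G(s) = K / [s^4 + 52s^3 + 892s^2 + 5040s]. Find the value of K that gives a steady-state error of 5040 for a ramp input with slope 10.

10

The denominator has no term below 5040s — 1 pole at s=0, type 1.
K_v = lim_{s→0} s·G(s) = K / 5040 = (1/5040)·K.
e_ss = 10/K_v = 5040 ⇒ K_v = 1/504 ⇒ K = (1/504)/(1/5040) = 10.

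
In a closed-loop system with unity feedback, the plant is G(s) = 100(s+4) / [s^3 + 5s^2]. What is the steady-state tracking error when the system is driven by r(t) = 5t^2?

Lowest-order denominator term is 5s^2, so the open loop has 2 poles at the origin → type 2 system.
K_a = lim_{s→0} s^2·G(s) = 100·4 / 5 = 80.
r(t) = 5t^2 gives R(s) = 10/s^3.
e_ss = 10/K_a = 10/80 = 0.125.

0.125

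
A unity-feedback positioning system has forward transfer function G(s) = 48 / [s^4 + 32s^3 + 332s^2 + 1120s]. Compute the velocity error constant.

Factoring s from the denominator leaves a polynomial with constant term 1120, so the system is type 1.
K_v = lim_{s→0} s·G(s) = 48 / 1120 = 3/70.

3/70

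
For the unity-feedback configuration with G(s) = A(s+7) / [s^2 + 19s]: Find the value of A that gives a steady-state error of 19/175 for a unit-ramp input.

Factoring s from the denominator leaves a polynomial with constant term 19, so the system is type 1.
K_v = lim_{s→0} s·G(s) = A·7 / 19 = (7/19)·A.
e_ss = 1/K_v = 19/175 ⇒ K_v = 175/19 ⇒ A = (175/19)/(7/19) = 25.

25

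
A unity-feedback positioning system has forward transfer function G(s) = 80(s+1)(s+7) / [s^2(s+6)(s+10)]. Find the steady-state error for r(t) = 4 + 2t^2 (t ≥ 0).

3/7

System type = 2 (two poles at s=0). Treating each term separately:
  • 4: tracked with zero error.
  • 2t^2: e_ss = 4/K_a with K_a=28/3 → 3/7.
Total e_ss = 3/7.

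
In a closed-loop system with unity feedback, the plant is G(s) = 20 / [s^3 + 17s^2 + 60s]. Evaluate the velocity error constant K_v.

1/3

Factoring s from the denominator leaves a polynomial with constant term 60, so the system is type 1.
K_v = lim_{s→0} s·G(s) = 20 / 60 = 1/3.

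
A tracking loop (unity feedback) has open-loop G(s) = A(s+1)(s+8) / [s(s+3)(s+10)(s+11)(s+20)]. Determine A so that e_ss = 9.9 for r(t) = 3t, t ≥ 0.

One free integrator in G(s): this is a type 1 system.
K_v = lim_{s→0} s·G(s) = A·1·8 / (3·10·11·20) = (1/825)·A.
e_ss = 3/K_v = 9.9 ⇒ K_v = 10/33 ⇒ A = (10/33)/(1/825) = 250.

250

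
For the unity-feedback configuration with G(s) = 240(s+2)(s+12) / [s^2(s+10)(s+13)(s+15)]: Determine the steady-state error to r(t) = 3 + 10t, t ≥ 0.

0

The open loop has two poles at the origin → type 2 system. Taking each input component in turn:
  • 3: tracked with zero error.
  • 10t: tracked with zero error.
Total e_ss = 0.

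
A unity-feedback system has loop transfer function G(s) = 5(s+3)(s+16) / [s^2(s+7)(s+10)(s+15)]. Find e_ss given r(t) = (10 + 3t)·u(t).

Two free integrators in G(s): this is a type 2 system. By superposition:
  • 10: tracked with zero error.
  • 3t: tracked with zero error.
Total e_ss = 0.

0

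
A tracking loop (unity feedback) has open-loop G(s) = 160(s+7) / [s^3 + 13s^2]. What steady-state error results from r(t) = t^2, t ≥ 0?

The denominator has no term below 13s^2 — 2 poles at s=0, type 2.
K_a = lim_{s→0} s^2·G(s) = 160·7 / 13 = 1120/13.
r(t) = t^2 gives R(s) = 2/s^3.
e_ss = 2/K_a = 2/(1120/13) = 13/560.

13/560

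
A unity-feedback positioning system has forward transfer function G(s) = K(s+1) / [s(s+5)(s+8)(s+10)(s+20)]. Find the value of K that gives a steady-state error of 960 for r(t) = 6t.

50

The open loop has one pole at the origin → type 1 system.
K_v = lim_{s→0} s·G(s) = K·1 / (5·8·10·20) = (1/8000)·K.
e_ss = 6/K_v = 960 ⇒ K_v = 1/160 ⇒ K = (1/160)/(1/8000) = 50.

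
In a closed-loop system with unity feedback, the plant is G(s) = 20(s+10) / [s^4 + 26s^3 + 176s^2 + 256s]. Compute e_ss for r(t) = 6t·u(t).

Lowest-order denominator term is 256s, so the open loop has 1 pole at the origin → type 1 system.
K_v = lim_{s→0} s·G(s) = 20·10 / 256 = 25/32.
e_ss = 6/K_v = 6/(25/32) = 7.68.

7.68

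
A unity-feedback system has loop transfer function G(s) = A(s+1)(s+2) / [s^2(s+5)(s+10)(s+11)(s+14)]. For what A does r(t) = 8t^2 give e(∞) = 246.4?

250

The open loop has two poles at the origin → type 2 system.
K_a = lim_{s→0} s^2·G(s) = A·1·2 / (5·10·11·14) = (1/3850)·A.
e_ss = 16/K_a = 246.4 ⇒ K_a = 5/77 ⇒ A = (5/77)/(1/3850) = 250.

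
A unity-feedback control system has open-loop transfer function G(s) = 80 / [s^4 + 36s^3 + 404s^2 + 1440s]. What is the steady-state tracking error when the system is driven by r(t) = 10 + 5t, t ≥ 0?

90

The denominator has no term below 1440s — 1 pole at s=0, type 1. Taking each input component in turn:
  • 10: tracked with zero error.
  • 5t: e_ss = 5/K_v with K_v=1/18 → 90.
Total e_ss = 90.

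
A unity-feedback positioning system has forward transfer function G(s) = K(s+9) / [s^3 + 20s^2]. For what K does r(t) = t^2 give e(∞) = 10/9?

Lowest-order denominator term is 20s^2, so the open loop has 2 poles at the origin → type 2 system.
K_a = lim_{s→0} s^2·G(s) = K·9 / 20 = 0.45·K.
e_ss = 2/K_a = 10/9 ⇒ K_a = 1.8 ⇒ K = 1.8/0.45 = 4.

4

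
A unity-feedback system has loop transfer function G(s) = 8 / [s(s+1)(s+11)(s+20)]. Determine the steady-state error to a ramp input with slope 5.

137.5

One free integrator in G(s): this is a type 1 system.
K_v = lim_{s→0} s·G(s) = 8 / (1·11·20) = 2/55.
e_ss = 5/K_v = 5/(2/55) = 137.5.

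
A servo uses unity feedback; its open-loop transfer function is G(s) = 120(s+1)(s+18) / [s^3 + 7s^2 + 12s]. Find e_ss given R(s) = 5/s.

Lowest-order denominator term is 12s, so the open loop has 1 pole at the origin → type 1 system.
A type-1 system has K_p = ∞, so it tracks a step input with zero steady-state error.

0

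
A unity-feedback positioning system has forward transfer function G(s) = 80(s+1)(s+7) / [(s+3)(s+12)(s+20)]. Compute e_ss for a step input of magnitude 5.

No free integrators in G(s): this is a type 0 system.
K_p = lim_{s→0} G(s) = 80·1·7 / (3·12·20) = 7/9.
e_ss = 5/(1 + K_p) = 5/(16/9) = 2.8125.

2.8125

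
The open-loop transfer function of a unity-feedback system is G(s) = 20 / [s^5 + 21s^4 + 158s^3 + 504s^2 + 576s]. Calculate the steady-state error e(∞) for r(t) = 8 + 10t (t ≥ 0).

Lowest-order denominator term is 576s, so the open loop has 1 pole at the origin → type 1 system. Treating each term separately:
  • 8: tracked with zero error.
  • 10t: e_ss = 10/K_v with K_v=5/144 → 288.
Total e_ss = 288.

288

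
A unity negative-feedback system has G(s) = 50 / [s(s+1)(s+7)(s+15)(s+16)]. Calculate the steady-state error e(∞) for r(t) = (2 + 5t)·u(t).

168

One free integrator in G(s): this is a type 1 system. Treating each term separately:
  • 2: tracked with zero error.
  • 5t: e_ss = 5/K_v with K_v=5/168 → 168.
Total e_ss = 168.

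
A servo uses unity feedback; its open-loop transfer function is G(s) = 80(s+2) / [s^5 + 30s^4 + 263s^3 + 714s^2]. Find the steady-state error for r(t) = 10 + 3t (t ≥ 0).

The denominator has no term below 714s^2 — 2 poles at s=0, type 2. Taking each input component in turn:
  • 10: tracked with zero error.
  • 3t: tracked with zero error.
Total e_ss = 0.

0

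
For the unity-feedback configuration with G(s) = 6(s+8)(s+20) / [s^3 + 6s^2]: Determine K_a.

Factoring s^2 from the denominator leaves a polynomial with constant term 6, so the system is type 2.
K_a = lim_{s→0} s^2·G(s) = 6·8·20 / 6 = 160.

160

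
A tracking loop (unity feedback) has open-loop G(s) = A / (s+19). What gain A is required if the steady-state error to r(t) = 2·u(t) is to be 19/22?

G(s) has no factors of s in the denominator, so the system is type 0.
K_p = lim_{s→0} G(s) = A / (19) = (1/19)·A.
e_ss = 2/(1 + K_p) = 19/22 ⇒ 1 + (1/19)·A = 44/19 ⇒ A = 25.

25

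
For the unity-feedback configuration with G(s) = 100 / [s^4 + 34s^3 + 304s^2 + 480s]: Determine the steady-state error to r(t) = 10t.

48

The denominator has no term below 480s — 1 pole at s=0, type 1.
K_v = lim_{s→0} s·G(s) = 100 / 480 = 5/24.
e_ss = 10/K_v = 10/(5/24) = 48.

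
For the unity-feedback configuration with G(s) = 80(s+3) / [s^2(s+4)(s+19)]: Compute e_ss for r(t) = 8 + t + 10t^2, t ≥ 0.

19/3

G(s) has two factors of s in the denominator, so the system is type 2. Taking each input component in turn:
  • 8: tracked with zero error.
  • t: tracked with zero error.
  • 10t^2: e_ss = 20/K_a with K_a=60/19 → 19/3.
Total e_ss = 19/3.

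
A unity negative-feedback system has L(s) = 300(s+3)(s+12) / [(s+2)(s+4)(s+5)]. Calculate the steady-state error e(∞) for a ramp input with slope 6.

No free integrators in L(s): this is a type 0 system.
For a type-0 system K_v = 0, so e_ss to a ramp input is unbounded.

infinity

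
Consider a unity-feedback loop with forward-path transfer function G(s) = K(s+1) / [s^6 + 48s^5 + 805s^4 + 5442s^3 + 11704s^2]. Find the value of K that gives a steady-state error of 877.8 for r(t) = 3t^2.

80

Factoring s^2 from the denominator leaves a polynomial with constant term 11704, so the system is type 2.
K_a = lim_{s→0} s^2·G(s) = K·1 / 11704 = (1/11704)·K.
e_ss = 6/K_a = 877.8 ⇒ K_a = 10/1463 ⇒ K = (10/1463)/(1/11704) = 80.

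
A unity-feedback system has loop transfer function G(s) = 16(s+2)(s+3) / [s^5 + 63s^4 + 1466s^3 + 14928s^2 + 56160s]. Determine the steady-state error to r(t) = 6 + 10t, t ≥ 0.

5850

Factoring s from the denominator leaves a polynomial with constant term 56160, so the system is type 1. By superposition:
  • 6: tracked with zero error.
  • 10t: e_ss = 10/K_v with K_v=1/585 → 5850.
Total e_ss = 5850.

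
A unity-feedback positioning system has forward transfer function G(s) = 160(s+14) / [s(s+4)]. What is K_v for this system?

System type = 1 (one pole at s=0).
K_v = lim_{s→0} s·G(s) = 160·14 / (4) = 560.

560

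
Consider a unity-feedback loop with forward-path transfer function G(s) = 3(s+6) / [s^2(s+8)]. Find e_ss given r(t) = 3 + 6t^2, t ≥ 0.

Two free integrators in G(s): this is a type 2 system. Treating each term separately:
  • 3: tracked with zero error.
  • 6t^2: e_ss = 12/K_a with K_a=2.25 → 16/3.
Total e_ss = 16/3.

16/3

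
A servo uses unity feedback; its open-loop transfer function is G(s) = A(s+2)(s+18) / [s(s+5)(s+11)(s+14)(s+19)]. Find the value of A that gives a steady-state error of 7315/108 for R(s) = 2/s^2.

12

The open loop has one pole at the origin → type 1 system.
K_v = lim_{s→0} s·G(s) = A·2·18 / (5·11·14·19) = (18/7315)·A.
e_ss = 2/K_v = 7315/108 ⇒ K_v = 216/7315 ⇒ A = (216/7315)/(18/7315) = 12.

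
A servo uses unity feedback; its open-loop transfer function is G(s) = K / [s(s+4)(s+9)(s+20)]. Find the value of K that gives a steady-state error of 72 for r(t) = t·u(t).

The open loop has one pole at the origin → type 1 system.
K_v = lim_{s→0} s·G(s) = K / (4·9·20) = (1/720)·K.
e_ss = 1/K_v = 72 ⇒ K_v = 1/72 ⇒ K = (1/72)/(1/720) = 10.

10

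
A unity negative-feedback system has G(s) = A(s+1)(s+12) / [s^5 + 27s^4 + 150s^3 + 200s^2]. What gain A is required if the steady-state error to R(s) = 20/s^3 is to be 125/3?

Factoring s^2 from the denominator leaves a polynomial with constant term 200, so the system is type 2.
K_a = lim_{s→0} s^2·G(s) = A·1·12 / 200 = 0.06·A.
e_ss = 20/K_a = 125/3 ⇒ K_a = 0.48 ⇒ A = 0.48/0.06 = 8.

8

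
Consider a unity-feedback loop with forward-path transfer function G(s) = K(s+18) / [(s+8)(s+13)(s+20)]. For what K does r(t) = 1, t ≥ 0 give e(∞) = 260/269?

The open loop has no poles at the origin → type 0 system.
K_p = lim_{s→0} G(s) = K·18 / (8·13·20) = (9/1040)·K.
e_ss = 1/(1 + K_p) = 260/269 ⇒ 1 + (9/1040)·K = 269/260 ⇒ K = 4.

4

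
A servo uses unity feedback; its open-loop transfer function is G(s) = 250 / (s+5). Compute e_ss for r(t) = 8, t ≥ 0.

8/51

The open loop has no poles at the origin → type 0 system.
K_p = lim_{s→0} G(s) = 250 / (5) = 50.
e_ss = 8/(1 + K_p) = 8/51.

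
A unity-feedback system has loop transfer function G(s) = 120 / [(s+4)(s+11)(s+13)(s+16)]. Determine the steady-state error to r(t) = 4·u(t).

4576/1159

No free integrators in G(s): this is a type 0 system.
K_p = lim_{s→0} G(s) = 120 / (4·11·13·16) = 15/1144.
e_ss = 4/(1 + K_p) = 4/(1159/1144) = 4576/1159.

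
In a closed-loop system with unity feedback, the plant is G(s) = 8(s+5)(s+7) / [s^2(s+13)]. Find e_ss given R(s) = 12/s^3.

System type = 2 (two poles at s=0).
K_a = lim_{s→0} s^2·G(s) = 8·5·7 / (13) = 280/13.
r(t) = 6t^2 gives R(s) = 12/s^3.
e_ss = 12/K_a = 12/(280/13) = 39/70.

39/70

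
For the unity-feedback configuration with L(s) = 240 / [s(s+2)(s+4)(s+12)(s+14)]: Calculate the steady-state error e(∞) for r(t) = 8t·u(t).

One free integrator in L(s): this is a type 1 system.
K_v = lim_{s→0} s·L(s) = 240 / (2·4·12·14) = 5/28.
e_ss = 8/K_v = 8/(5/28) = 44.8.

44.8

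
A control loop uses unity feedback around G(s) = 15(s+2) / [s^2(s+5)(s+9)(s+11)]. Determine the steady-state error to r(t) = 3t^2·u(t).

99

System type = 2 (two poles at s=0).
K_a = lim_{s→0} s^2·G(s) = 15·2 / (5·9·11) = 2/33.
r(t) = 3t^2 gives R(s) = 6/s^3.
e_ss = 6/K_a = 6/(2/33) = 99.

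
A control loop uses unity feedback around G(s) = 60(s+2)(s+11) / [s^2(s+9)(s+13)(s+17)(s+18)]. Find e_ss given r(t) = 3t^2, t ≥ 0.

System type = 2 (two poles at s=0).
K_a = lim_{s→0} s^2·G(s) = 60·2·11 / (9·13·17·18) = 220/5967.
r(t) = 3t^2 gives R(s) = 6/s^3.
e_ss = 6/K_a = 6/(220/5967) = 17901/110.

17901/110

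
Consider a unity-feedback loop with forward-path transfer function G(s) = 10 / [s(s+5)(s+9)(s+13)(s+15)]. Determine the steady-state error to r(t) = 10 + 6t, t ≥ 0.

5265

G(s) has one factor of s in the denominator, so the system is type 1. Taking each input component in turn:
  • 10: tracked with zero error.
  • 6t: e_ss = 6/K_v with K_v=2/1755 → 5265.
Total e_ss = 5265.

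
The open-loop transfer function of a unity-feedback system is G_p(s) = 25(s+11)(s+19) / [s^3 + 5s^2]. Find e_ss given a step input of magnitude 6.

0

The denominator has no term below 5s^2 — 2 poles at s=0, type 2.
K_p = ∞ for a type-2 system; e_ss to a step is zero.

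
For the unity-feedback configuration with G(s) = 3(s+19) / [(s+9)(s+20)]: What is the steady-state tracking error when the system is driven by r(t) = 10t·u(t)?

infinity

No free integrators in G(s): this is a type 0 system.
For a type-0 system K_v = 0, so e_ss to a ramp input is unbounded.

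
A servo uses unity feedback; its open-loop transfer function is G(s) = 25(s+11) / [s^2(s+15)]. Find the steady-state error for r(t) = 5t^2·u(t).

System type = 2 (two poles at s=0).
K_a = lim_{s→0} s^2·G(s) = 25·11 / (15) = 55/3.
r(t) = 5t^2 gives R(s) = 10/s^3.
e_ss = 10/K_a = 10/(55/3) = 6/11.

6/11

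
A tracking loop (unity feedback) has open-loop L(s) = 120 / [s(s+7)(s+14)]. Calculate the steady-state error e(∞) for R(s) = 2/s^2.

One free integrator in L(s): this is a type 1 system.
K_v = lim_{s→0} s·L(s) = 120 / (7·14) = 60/49.
e_ss = 2/K_v = 2/(60/49) = 49/30.

49/30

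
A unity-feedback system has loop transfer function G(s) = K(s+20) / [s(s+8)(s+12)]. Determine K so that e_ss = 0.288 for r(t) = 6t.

G(s) has one factor of s in the denominator, so the system is type 1.
K_v = lim_{s→0} s·G(s) = K·20 / (8·12) = (5/24)·K.
e_ss = 6/K_v = 0.288 ⇒ K_v = 125/6 ⇒ K = (125/6)/(5/24) = 100.

100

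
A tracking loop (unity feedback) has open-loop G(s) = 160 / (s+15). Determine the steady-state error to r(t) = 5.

3/7

The open loop has no poles at the origin → type 0 system.
K_p = lim_{s→0} G(s) = 160 / (15) = 32/3.
e_ss = 5/(1 + K_p) = 5/(35/3) = 3/7.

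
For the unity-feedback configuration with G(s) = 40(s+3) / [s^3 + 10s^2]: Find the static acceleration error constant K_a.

12

The denominator has no term below 10s^2 — 2 poles at s=0, type 2.
K_a = lim_{s→0} s^2·G(s) = 40·3 / 10 = 12.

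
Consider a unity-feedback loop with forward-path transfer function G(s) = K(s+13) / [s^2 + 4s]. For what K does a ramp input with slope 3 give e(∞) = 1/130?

Factoring s from the denominator leaves a polynomial with constant term 4, so the system is type 1.
K_v = lim_{s→0} s·G(s) = K·13 / 4 = 3.25·K.
e_ss = 3/K_v = 1/130 ⇒ K_v = 390 ⇒ K = 390/3.25 = 120.

120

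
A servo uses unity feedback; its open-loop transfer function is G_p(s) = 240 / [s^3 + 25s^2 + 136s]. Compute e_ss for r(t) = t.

17/30

The denominator has no term below 136s — 1 pole at s=0, type 1.
K_v = lim_{s→0} s·G_p(s) = 240 / 136 = 30/17.
e_ss = 1/K_v = 1/(30/17) = 17/30.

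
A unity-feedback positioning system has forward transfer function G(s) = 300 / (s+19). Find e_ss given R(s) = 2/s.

38/319

No free integrators in G(s): this is a type 0 system.
K_p = lim_{s→0} G(s) = 300 / (19) = 300/19.
e_ss = 2/(1 + K_p) = 2/(319/19) = 38/319.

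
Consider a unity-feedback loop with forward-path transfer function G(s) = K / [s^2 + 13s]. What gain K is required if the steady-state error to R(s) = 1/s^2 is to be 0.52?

25

Lowest-order denominator term is 13s, so the open loop has 1 pole at the origin → type 1 system.
K_v = lim_{s→0} s·G(s) = K / 13 = (1/13)·K.
e_ss = 1/K_v = 0.52 ⇒ K_v = 25/13 ⇒ K = (25/13)/(1/13) = 25.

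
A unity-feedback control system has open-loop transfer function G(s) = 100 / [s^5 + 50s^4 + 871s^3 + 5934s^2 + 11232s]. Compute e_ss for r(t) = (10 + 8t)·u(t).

The denominator has no term below 11232s — 1 pole at s=0, type 1. By superposition:
  • 10: tracked with zero error.
  • 8t: e_ss = 8/K_v with K_v=25/2808 → 898.56.
Total e_ss = 898.56.

898.56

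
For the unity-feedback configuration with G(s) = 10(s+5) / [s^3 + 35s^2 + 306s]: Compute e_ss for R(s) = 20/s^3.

Factoring s from the denominator leaves a polynomial with constant term 306, so the system is type 1.
K_a = lim_{s→0} s^2·G(s) = 0; the steady-state error to this parabolic input grows without bound.

infinity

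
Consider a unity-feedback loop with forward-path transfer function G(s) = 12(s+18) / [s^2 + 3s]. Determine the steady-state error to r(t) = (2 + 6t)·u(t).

The denominator has no term below 3s — 1 pole at s=0, type 1. By superposition:
  • 2: tracked with zero error.
  • 6t: e_ss = 6/K_v with K_v=72 → 1/12.
Total e_ss = 1/12.

1/12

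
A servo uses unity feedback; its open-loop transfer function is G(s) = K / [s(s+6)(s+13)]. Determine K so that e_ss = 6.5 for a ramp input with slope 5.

60

G(s) has one factor of s in the denominator, so the system is type 1.
K_v = lim_{s→0} s·G(s) = K / (6·13) = (1/78)·K.
e_ss = 5/K_v = 6.5 ⇒ K_v = 10/13 ⇒ K = (10/13)/(1/78) = 60.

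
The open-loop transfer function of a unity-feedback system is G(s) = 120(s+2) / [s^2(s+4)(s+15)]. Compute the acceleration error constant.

4

System type = 2 (two poles at s=0).
K_a = lim_{s→0} s^2·G(s) = 120·2 / (4·15) = 4.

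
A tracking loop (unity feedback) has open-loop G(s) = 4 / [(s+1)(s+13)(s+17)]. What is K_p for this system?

4/221

G(s) has no factors of s in the denominator, so the system is type 0.
K_p = lim_{s→0} G(s) = 4 / (1·13·17) = 4/221.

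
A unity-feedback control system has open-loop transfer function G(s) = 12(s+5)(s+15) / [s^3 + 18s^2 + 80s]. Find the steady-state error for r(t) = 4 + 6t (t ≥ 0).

8/15

Factoring s from the denominator leaves a polynomial with constant term 80, so the system is type 1. Treating each term separately:
  • 4: tracked with zero error.
  • 6t: e_ss = 6/K_v with K_v=11.25 → 8/15.
Total e_ss = 8/15.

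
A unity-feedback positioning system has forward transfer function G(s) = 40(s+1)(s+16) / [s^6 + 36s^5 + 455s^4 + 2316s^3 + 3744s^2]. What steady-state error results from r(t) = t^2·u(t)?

Lowest-order denominator term is 3744s^2, so the open loop has 2 poles at the origin → type 2 system.
K_a = lim_{s→0} s^2·G(s) = 40·1·16 / 3744 = 20/117.
r(t) = t^2 gives R(s) = 2/s^3.
e_ss = 2/K_a = 2/(20/117) = 11.7.

11.7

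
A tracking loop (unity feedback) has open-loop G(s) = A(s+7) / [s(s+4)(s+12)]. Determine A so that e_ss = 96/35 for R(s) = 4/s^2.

10

G(s) has one factor of s in the denominator, so the system is type 1.
K_v = lim_{s→0} s·G(s) = A·7 / (4·12) = (7/48)·A.
e_ss = 4/K_v = 96/35 ⇒ K_v = 35/24 ⇒ A = (35/24)/(7/48) = 10.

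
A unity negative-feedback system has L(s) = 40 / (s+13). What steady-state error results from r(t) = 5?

65/53

The open loop has no poles at the origin → type 0 system.
K_p = lim_{s→0} L(s) = 40 / (13) = 40/13.
e_ss = 5/(1 + K_p) = 5/(53/13) = 65/53.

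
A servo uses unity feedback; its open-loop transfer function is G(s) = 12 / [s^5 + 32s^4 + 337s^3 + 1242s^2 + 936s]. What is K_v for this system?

1/78

Factoring s from the denominator leaves a polynomial with constant term 936, so the system is type 1.
K_v = lim_{s→0} s·G(s) = 12 / 936 = 1/78.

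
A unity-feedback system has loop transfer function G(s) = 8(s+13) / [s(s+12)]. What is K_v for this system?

The open loop has one pole at the origin → type 1 system.
K_v = lim_{s→0} s·G(s) = 8·13 / (12) = 26/3.

26/3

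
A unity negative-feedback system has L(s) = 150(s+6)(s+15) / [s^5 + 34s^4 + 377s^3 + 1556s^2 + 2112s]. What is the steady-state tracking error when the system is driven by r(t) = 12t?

Factoring s from the denominator leaves a polynomial with constant term 2112, so the system is type 1.
K_v = lim_{s→0} s·L(s) = 150·6·15 / 2112 = 1125/176.
e_ss = 12/K_v = 12/(1125/176) = 704/375.

704/375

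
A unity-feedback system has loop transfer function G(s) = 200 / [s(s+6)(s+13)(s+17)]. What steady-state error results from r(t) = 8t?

53.04

System type = 1 (one pole at s=0).
K_v = lim_{s→0} s·G(s) = 200 / (6·13·17) = 100/663.
e_ss = 8/K_v = 8/(100/663) = 53.04.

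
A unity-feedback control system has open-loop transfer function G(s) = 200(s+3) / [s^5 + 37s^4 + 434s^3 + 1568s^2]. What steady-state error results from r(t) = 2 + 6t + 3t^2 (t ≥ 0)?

15.68

Lowest-order denominator term is 1568s^2, so the open loop has 2 poles at the origin → type 2 system. Treating each term separately:
  • 2: tracked with zero error.
  • 6t: tracked with zero error.
  • 3t^2: e_ss = 6/K_a with K_a=75/196 → 15.68.
Total e_ss = 15.68.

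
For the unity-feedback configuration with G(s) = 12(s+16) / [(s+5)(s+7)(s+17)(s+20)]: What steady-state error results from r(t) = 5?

14875/3023

System type = 0 (no poles at s=0).
K_p = lim_{s→0} G(s) = 12·16 / (5·7·17·20) = 48/2975.
e_ss = 5/(1 + K_p) = 5/(3023/2975) = 14875/3023.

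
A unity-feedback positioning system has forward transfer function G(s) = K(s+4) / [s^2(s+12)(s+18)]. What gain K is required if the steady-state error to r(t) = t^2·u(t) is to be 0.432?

250

System type = 2 (two poles at s=0).
K_a = lim_{s→0} s^2·G(s) = K·4 / (12·18) = (1/54)·K.
e_ss = 2/K_a = 0.432 ⇒ K_a = 125/27 ⇒ K = (125/27)/(1/54) = 250.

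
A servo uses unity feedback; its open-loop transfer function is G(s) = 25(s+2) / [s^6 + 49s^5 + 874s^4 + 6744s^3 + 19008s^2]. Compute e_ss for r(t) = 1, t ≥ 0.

0

Lowest-order denominator term is 19008s^2, so the open loop has 2 poles at the origin → type 2 system.
K_p = ∞ for a type-2 system; e_ss to a step is zero.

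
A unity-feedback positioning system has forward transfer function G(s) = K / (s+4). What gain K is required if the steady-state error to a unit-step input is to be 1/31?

The open loop has no poles at the origin → type 0 system.
K_p = lim_{s→0} G(s) = K / (4) = 0.25·K.
e_ss = 1/(1 + K_p) = 1/31 ⇒ 1 + 0.25·K = 31 ⇒ K = 120.

120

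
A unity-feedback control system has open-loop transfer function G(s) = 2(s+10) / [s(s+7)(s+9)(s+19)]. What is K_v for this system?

System type = 1 (one pole at s=0).
K_v = lim_{s→0} s·G(s) = 2·10 / (7·9·19) = 20/1197.

20/1197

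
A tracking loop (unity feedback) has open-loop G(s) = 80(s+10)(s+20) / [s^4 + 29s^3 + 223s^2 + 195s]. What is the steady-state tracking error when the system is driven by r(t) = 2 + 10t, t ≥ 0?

Lowest-order denominator term is 195s, so the open loop has 1 pole at the origin → type 1 system. Treating each term separately:
  • 2: tracked with zero error.
  • 10t: e_ss = 10/K_v with K_v=3200/39 → 39/320.
Total e_ss = 39/320.

39/320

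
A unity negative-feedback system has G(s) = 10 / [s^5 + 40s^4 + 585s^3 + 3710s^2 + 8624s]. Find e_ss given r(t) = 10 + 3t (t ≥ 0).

Lowest-order denominator term is 8624s, so the open loop has 1 pole at the origin → type 1 system. Treating each term separately:
  • 10: tracked with zero error.
  • 3t: e_ss = 3/K_v with K_v=5/4312 → 2587.2.
Total e_ss = 2587.2.

2587.2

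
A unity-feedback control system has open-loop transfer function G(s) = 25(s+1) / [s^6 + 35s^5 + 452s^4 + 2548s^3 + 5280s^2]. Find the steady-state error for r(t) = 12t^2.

Lowest-order denominator term is 5280s^2, so the open loop has 2 poles at the origin → type 2 system.
K_a = lim_{s→0} s^2·G(s) = 25·1 / 5280 = 5/1056.
r(t) = 12t^2 gives R(s) = 24/s^3.
e_ss = 24/K_a = 24/(5/1056) = 5068.8.

5068.8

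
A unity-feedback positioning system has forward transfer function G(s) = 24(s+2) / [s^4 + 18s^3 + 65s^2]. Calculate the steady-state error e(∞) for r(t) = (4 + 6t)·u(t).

Lowest-order denominator term is 65s^2, so the open loop has 2 poles at the origin → type 2 system. By superposition:
  • 4: tracked with zero error.
  • 6t: tracked with zero error.
Total e_ss = 0.

0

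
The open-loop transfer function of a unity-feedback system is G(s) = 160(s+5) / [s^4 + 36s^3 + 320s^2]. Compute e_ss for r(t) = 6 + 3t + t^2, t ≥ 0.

The denominator has no term below 320s^2 — 2 poles at s=0, type 2. Treating each term separately:
  • 6: tracked with zero error.
  • 3t: tracked with zero error.
  • t^2: e_ss = 2/K_a with K_a=2.5 → 0.8.
Total e_ss = 0.8.

0.8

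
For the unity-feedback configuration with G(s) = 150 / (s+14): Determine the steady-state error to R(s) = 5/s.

The open loop has no poles at the origin → type 0 system.
K_p = lim_{s→0} G(s) = 150 / (14) = 75/7.
e_ss = 5/(1 + K_p) = 5/(82/7) = 35/82.

35/82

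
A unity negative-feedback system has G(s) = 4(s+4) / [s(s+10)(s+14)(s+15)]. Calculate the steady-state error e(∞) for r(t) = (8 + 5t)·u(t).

The open loop has one pole at the origin → type 1 system. Treating each term separately:
  • 8: tracked with zero error.
  • 5t: e_ss = 5/K_v with K_v=4/525 → 656.25.
Total e_ss = 656.25.

656.25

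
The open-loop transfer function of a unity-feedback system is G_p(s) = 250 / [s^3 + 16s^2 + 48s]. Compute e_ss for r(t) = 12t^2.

infinity

The denominator has no term below 48s — 1 pole at s=0, type 1.
K_a = lim_{s→0} s^2·G_p(s) = 0; the steady-state error to this parabolic input grows without bound.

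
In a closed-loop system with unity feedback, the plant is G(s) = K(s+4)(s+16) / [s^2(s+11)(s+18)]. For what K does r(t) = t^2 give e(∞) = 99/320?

20

G(s) has two factors of s in the denominator, so the system is type 2.
K_a = lim_{s→0} s^2·G(s) = K·4·16 / (11·18) = (32/99)·K.
e_ss = 2/K_a = 99/320 ⇒ K_a = 640/99 ⇒ K = (640/99)/(32/99) = 20.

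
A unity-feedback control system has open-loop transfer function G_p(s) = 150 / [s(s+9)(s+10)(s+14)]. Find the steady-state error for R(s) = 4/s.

One free integrator in G_p(s): this is a type 1 system.
A type-1 system has K_p = ∞, so it tracks a step input with zero steady-state error.

0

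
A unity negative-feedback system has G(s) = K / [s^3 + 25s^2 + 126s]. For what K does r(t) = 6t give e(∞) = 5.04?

150

Lowest-order denominator term is 126s, so the open loop has 1 pole at the origin → type 1 system.
K_v = lim_{s→0} s·G(s) = K / 126 = (1/126)·K.
e_ss = 6/K_v = 5.04 ⇒ K_v = 25/21 ⇒ K = (25/21)/(1/126) = 150.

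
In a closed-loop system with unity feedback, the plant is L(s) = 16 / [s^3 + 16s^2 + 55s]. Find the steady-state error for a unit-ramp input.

3.4375

The denominator has no term below 55s — 1 pole at s=0, type 1.
K_v = lim_{s→0} s·L(s) = 16 / 55 = 16/55.
e_ss = 1/K_v = 1/(16/55) = 3.4375.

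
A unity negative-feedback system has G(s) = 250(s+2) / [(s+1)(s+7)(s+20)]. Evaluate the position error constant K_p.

25/7

The open loop has no poles at the origin → type 0 system.
K_p = lim_{s→0} G(s) = 250·2 / (1·7·20) = 25/7.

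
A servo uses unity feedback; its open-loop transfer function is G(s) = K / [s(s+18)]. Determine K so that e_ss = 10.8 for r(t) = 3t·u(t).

5

System type = 1 (one pole at s=0).
K_v = lim_{s→0} s·G(s) = K / (18) = (1/18)·K.
e_ss = 3/K_v = 10.8 ⇒ K_v = 5/18 ⇒ K = (5/18)/(1/18) = 5.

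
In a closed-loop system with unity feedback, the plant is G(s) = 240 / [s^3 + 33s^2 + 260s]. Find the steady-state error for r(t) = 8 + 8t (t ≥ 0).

26/3

Factoring s from the denominator leaves a polynomial with constant term 260, so the system is type 1. By superposition:
  • 8: tracked with zero error.
  • 8t: e_ss = 8/K_v with K_v=12/13 → 26/3.
Total e_ss = 26/3.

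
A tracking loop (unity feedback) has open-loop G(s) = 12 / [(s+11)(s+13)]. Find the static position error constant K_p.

No free integrators in G(s): this is a type 0 system.
K_p = lim_{s→0} G(s) = 12 / (11·13) = 12/143.

12/143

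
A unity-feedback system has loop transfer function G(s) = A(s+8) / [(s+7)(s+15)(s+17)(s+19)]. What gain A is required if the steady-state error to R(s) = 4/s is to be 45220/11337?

G(s) has no factors of s in the denominator, so the system is type 0.
K_p = lim_{s→0} G(s) = A·8 / (7·15·17·19) = (8/33915)·A.
e_ss = 4/(1 + K_p) = 45220/11337 ⇒ 1 + (8/33915)·A = 11337/11305 ⇒ A = 12.

12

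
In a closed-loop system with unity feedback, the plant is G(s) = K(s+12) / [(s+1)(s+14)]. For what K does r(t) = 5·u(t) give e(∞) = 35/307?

System type = 0 (no poles at s=0).
K_p = lim_{s→0} G(s) = K·12 / (1·14) = (6/7)·K.
e_ss = 5/(1 + K_p) = 35/307 ⇒ 1 + (6/7)·K = 307/7 ⇒ K = 50.

50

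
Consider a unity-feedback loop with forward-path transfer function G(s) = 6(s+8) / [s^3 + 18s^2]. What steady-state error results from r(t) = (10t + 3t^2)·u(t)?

2.25

Factoring s^2 from the denominator leaves a polynomial with constant term 18, so the system is type 2. Treating each term separately:
  • 10t: tracked with zero error.
  • 3t^2: e_ss = 6/K_a with K_a=8/3 → 2.25.
Total e_ss = 2.25.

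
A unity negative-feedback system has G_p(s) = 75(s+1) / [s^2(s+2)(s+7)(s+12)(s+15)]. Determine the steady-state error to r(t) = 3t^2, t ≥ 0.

201.6

System type = 2 (two poles at s=0).
K_a = lim_{s→0} s^2·G_p(s) = 75·1 / (2·7·12·15) = 5/168.
r(t) = 3t^2 gives R(s) = 6/s^3.
e_ss = 6/K_a = 6/(5/168) = 201.6.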